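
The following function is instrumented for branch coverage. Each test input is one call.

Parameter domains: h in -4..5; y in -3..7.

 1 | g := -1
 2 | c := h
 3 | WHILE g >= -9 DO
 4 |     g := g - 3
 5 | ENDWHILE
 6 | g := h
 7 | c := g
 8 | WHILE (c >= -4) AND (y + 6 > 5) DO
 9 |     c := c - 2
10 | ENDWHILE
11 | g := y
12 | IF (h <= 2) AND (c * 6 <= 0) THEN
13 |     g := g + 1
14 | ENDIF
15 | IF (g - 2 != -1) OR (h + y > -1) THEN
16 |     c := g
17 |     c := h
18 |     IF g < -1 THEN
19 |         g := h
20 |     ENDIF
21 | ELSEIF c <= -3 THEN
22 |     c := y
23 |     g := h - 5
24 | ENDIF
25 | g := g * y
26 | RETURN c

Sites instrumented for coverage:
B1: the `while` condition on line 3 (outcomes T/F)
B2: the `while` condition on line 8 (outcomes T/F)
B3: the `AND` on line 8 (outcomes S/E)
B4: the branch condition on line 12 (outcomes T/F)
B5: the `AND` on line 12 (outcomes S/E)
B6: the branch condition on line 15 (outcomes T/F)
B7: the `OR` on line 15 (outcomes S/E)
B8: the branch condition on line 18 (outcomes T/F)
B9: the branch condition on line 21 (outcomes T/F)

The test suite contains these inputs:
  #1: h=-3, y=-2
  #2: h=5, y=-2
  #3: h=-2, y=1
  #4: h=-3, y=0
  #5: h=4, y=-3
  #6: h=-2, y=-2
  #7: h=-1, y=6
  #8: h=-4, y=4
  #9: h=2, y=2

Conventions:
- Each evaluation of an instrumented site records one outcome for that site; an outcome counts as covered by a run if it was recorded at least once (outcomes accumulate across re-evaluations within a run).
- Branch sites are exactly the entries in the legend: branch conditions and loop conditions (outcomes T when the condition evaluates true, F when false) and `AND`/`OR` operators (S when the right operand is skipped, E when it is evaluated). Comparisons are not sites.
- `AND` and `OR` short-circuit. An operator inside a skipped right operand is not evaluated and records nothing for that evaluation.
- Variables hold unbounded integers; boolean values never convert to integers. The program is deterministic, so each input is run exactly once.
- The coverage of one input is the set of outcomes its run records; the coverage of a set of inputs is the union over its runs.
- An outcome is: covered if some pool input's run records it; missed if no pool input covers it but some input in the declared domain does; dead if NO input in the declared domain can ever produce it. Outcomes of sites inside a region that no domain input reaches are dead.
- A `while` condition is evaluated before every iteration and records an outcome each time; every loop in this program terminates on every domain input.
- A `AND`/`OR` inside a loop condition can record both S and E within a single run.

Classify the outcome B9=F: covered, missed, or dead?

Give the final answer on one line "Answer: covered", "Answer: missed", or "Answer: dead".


no pool input records B9=F
checking all 110 inputs in the declared domain: B9=F is never recorded -> dead
Answer: dead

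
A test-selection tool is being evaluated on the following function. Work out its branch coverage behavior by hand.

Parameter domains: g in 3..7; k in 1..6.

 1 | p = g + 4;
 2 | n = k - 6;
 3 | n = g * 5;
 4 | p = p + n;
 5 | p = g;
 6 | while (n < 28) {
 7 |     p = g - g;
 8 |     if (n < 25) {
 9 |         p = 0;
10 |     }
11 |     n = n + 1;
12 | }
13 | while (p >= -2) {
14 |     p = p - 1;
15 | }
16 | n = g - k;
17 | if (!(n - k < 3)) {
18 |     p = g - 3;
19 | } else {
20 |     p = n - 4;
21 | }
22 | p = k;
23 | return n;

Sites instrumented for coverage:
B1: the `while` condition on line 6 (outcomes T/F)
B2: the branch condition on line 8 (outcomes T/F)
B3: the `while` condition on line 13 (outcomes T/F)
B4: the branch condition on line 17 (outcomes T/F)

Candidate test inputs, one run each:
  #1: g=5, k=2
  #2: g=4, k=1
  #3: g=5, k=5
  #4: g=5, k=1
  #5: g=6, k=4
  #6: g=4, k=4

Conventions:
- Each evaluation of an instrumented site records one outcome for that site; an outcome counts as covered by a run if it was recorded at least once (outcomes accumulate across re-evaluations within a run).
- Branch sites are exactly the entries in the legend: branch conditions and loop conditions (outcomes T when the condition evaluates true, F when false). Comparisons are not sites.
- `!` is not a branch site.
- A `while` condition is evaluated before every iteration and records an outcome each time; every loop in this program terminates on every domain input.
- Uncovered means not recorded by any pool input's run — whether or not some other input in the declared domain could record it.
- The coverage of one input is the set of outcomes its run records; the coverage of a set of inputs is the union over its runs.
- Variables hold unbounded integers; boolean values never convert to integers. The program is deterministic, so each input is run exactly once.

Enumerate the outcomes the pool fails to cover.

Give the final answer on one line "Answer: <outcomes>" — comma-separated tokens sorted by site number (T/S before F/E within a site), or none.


input #1, g=5, k=2: events B1->T, B2->F, B1->T, B2->F, B1->T, B2->F, B1->F, B3->T, B3->T, B3->T, B3->F, B4->F; outcomes B1=T, B1=F, B2=F, B3=T, B3=F, B4=F
input #2, g=4, k=1: events B1->T, B2->T, B1->T, B2->T, B1->T, B2->T, B1->T, B2->T, B1->T, B2->T, B1->T, B2->F, B1->T, B2->F, ...; outcomes B1=T, B1=F, B2=T, B2=F, B3=T, B3=F, B4=F
input #3, g=5, k=5: events B1->T, B2->F, B1->T, B2->F, B1->T, B2->F, B1->F, B3->T, B3->T, B3->T, B3->F, B4->F; outcomes B1=T, B1=F, B2=F, B3=T, B3=F, B4=F
input #4, g=5, k=1: events B1->T, B2->F, B1->T, B2->F, B1->T, B2->F, B1->F, B3->T, B3->T, B3->T, B3->F, B4->T; outcomes B1=T, B1=F, B2=F, B3=T, B3=F, B4=T
input #5, g=6, k=4: events B1->F, B3->T, B3->T, B3->T, B3->T, B3->T, B3->T, B3->T, B3->T, B3->T, B3->F, B4->F; outcomes B1=F, B3=T, B3=F, B4=F
input #6, g=4, k=4: events B1->T, B2->T, B1->T, B2->T, B1->T, B2->T, B1->T, B2->T, B1->T, B2->T, B1->T, B2->F, B1->T, B2->F, ...; outcomes B1=T, B1=F, B2=T, B2=F, B3=T, B3=F, B4=F
union over the pool: B1=T, B1=F, B2=T, B2=F, B3=T, B3=F, B4=T, B4=F
uncovered (0 of 8): none
Answer: none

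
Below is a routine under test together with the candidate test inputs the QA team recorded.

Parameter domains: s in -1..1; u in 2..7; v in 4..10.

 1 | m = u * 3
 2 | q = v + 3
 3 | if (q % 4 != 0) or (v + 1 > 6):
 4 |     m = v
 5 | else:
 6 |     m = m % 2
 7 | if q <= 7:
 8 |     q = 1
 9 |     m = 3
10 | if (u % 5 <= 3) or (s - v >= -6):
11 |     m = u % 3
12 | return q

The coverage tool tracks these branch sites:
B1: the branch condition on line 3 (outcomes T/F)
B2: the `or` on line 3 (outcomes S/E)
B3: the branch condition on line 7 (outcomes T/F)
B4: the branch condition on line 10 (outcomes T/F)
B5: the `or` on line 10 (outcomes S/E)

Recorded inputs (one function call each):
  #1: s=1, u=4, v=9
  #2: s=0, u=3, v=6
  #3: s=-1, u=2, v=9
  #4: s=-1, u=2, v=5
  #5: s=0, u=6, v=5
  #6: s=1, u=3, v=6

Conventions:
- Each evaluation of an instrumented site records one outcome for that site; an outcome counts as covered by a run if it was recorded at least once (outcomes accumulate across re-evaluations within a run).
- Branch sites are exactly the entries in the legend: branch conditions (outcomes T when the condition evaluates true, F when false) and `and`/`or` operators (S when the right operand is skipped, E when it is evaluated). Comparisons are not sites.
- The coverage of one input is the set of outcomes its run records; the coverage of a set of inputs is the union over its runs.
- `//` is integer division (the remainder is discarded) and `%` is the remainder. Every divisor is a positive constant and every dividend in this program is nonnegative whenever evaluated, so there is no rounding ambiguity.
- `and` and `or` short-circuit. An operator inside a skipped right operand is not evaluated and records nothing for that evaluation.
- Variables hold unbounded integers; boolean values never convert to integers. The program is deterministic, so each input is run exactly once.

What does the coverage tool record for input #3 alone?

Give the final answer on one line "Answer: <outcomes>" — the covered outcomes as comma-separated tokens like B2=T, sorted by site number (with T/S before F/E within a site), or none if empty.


Tracing the run of input #3 (s=-1, u=2, v=9):
  B2->E, B1->T, B3->F, B5->S, B4->T
collecting distinct outcomes: B1=T, B2=E, B3=F, B4=T, B5=S
Answer: B1=T, B2=E, B3=F, B4=T, B5=S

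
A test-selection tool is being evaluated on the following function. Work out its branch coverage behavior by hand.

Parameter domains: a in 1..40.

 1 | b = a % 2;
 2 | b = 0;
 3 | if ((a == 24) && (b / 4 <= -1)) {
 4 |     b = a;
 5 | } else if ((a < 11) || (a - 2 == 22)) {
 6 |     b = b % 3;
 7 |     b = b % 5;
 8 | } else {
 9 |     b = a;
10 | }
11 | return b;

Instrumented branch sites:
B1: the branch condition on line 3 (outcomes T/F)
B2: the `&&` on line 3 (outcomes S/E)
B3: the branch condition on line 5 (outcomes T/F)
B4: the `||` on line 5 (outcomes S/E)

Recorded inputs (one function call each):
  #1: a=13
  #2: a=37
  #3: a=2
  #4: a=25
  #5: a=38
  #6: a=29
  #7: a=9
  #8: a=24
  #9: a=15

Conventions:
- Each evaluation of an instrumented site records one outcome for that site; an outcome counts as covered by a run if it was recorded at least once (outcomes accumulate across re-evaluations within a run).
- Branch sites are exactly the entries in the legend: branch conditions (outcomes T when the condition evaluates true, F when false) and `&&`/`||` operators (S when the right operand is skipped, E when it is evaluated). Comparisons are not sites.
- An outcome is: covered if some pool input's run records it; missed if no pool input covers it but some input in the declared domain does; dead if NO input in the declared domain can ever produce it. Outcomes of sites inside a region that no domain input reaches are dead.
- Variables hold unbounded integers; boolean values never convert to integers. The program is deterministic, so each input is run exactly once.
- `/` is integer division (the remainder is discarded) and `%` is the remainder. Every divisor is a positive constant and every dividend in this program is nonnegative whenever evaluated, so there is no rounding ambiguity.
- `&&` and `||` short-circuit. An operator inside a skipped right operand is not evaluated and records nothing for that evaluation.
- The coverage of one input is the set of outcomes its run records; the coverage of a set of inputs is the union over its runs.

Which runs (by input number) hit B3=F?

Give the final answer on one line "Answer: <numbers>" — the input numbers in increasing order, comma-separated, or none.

input #1 (a=13): produces B3=F
input #2 (a=37): produces B3=F
input #3 (a=2): does not produce B3=F
input #4 (a=25): produces B3=F
input #5 (a=38): produces B3=F
input #6 (a=29): produces B3=F
input #7 (a=9): does not produce B3=F
input #8 (a=24): does not produce B3=F
input #9 (a=15): produces B3=F

Answer: 1, 2, 4, 5, 6, 9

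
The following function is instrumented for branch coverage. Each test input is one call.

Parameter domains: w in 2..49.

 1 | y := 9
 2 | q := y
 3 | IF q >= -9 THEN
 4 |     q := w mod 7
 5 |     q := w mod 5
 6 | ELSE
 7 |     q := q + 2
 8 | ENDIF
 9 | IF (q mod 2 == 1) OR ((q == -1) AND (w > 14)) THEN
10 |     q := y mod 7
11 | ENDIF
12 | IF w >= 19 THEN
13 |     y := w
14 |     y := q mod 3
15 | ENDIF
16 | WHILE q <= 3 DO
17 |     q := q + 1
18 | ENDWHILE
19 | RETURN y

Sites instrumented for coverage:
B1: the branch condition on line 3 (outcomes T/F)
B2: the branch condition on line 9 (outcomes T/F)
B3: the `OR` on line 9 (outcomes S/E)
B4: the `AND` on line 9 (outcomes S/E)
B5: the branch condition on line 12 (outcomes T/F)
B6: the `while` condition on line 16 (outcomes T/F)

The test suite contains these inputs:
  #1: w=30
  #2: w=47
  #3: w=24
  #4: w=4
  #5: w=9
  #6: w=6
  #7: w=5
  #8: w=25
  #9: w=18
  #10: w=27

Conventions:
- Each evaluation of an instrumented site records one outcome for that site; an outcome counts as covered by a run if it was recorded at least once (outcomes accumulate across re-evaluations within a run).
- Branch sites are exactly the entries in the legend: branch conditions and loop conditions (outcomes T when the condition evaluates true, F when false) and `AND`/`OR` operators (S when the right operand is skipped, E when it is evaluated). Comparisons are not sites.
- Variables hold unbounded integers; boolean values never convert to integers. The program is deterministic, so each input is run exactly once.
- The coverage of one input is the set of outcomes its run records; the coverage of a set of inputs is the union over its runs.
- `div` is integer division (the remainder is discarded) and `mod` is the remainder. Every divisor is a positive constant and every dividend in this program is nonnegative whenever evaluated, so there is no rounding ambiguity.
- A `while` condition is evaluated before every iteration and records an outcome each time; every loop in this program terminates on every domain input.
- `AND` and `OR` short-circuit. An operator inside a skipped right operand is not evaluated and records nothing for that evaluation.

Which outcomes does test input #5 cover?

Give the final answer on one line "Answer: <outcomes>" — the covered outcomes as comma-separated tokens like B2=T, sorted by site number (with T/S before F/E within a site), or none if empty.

Event log for input #5 (w=9):
  B1->T, B3->E, B4->S, B2->F, B5->F, B6->F
distinct outcomes covered: B1=T, B2=F, B3=E, B4=S, B5=F, B6=F

Answer: B1=T, B2=F, B3=E, B4=S, B5=F, B6=F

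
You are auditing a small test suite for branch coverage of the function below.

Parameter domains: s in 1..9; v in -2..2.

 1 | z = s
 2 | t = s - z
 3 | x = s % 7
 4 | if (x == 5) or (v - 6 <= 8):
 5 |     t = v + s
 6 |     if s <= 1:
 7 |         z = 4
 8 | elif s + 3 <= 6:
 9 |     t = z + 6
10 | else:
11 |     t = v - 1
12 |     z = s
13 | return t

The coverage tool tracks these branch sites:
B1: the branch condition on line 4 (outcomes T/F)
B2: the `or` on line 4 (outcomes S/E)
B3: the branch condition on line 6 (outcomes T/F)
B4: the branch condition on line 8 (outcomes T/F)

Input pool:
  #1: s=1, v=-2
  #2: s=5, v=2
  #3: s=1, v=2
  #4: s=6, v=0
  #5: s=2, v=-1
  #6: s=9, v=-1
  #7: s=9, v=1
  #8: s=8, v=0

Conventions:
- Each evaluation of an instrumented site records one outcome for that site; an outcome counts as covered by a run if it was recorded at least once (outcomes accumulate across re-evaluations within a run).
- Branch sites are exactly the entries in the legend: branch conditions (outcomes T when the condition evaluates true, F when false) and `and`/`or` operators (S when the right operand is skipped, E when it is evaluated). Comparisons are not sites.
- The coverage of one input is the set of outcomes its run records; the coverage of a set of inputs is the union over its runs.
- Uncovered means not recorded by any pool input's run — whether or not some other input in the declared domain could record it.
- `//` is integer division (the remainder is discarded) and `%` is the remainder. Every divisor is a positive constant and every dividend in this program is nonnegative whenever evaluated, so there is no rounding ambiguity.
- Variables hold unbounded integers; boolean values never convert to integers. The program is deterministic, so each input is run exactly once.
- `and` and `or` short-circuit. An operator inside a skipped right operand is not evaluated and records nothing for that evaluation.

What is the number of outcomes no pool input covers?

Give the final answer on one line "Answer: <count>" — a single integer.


test 1 (s=1, v=-2) fires B2->E, B1->T, B3->T; hits B1=T, B2=E, B3=T
test 2 (s=5, v=2) fires B2->S, B1->T, B3->F; hits B1=T, B2=S, B3=F
test 3 (s=1, v=2) fires B2->E, B1->T, B3->T; hits B1=T, B2=E, B3=T
test 4 (s=6, v=0) fires B2->E, B1->T, B3->F; hits B1=T, B2=E, B3=F
test 5 (s=2, v=-1) fires B2->E, B1->T, B3->F; hits B1=T, B2=E, B3=F
test 6 (s=9, v=-1) fires B2->E, B1->T, B3->F; hits B1=T, B2=E, B3=F
test 7 (s=9, v=1) fires B2->E, B1->T, B3->F; hits B1=T, B2=E, B3=F
test 8 (s=8, v=0) fires B2->E, B1->T, B3->F; hits B1=T, B2=E, B3=F
union over the pool: B1=T, B2=S, B2=E, B3=T, B3=F
uncovered (3 of 8): B1=F, B4=T, B4=F
Answer: 3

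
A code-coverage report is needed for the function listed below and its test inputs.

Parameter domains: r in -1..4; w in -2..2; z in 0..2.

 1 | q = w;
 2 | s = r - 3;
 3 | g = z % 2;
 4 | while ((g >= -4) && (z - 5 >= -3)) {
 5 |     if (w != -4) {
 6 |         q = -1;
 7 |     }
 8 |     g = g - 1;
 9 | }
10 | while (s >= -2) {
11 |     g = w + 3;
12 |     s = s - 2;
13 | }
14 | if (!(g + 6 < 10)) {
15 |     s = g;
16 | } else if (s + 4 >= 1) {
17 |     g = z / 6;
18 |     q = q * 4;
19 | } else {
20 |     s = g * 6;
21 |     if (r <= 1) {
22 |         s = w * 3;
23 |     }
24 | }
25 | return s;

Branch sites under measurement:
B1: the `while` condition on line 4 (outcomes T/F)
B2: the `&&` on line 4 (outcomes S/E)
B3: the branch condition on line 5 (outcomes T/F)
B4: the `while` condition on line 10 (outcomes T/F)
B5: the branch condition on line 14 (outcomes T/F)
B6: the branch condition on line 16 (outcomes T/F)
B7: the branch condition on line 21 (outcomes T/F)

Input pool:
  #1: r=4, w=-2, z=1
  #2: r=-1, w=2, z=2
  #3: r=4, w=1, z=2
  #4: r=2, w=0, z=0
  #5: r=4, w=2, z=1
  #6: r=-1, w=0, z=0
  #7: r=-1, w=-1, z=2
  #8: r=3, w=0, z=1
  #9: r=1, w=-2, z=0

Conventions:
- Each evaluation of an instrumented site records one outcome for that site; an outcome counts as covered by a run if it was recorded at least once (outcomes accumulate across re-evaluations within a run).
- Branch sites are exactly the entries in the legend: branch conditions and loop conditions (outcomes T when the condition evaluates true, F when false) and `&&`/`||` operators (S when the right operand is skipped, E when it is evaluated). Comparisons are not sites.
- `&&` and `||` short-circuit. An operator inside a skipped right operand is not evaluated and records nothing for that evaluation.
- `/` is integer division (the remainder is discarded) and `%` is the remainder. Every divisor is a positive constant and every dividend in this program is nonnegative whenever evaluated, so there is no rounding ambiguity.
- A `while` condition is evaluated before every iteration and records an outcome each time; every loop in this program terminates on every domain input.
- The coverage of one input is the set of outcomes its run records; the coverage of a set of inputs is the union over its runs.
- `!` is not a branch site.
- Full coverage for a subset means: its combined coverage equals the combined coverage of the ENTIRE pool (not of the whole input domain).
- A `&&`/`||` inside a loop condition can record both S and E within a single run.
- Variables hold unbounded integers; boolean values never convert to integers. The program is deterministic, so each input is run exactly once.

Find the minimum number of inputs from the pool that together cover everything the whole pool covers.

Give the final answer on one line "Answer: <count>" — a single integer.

input #1 (r=4, w=-2, z=1): events B2->E, B1->F, B4->T, B4->T, B4->F, B5->F, B6->T; covers B1=F, B2=E, B4=T, B4=F, B5=F, B6=T
input #2 (r=-1, w=2, z=2): events B2->E, B1->T, B3->T, B2->E, B1->T, B3->T, B2->E, B1->T, B3->T, B2->E, B1->T, B3->T, B2->E, B1->T, ...; covers B1=T, B1=F, B2=S, B2=E, B3=T, B4=F, B5=F, B6=F, B7=T
input #3 (r=4, w=1, z=2): events B2->E, B1->T, B3->T, B2->E, B1->T, B3->T, B2->E, B1->T, B3->T, B2->E, B1->T, B3->T, B2->E, B1->T, ...; covers B1=T, B1=F, B2=S, B2=E, B3=T, B4=T, B4=F, B5=T
input #4 (r=2, w=0, z=0): events B2->E, B1->F, B4->T, B4->F, B5->F, B6->T; covers B1=F, B2=E, B4=T, B4=F, B5=F, B6=T
input #5 (r=4, w=2, z=1): events B2->E, B1->F, B4->T, B4->T, B4->F, B5->T; covers B1=F, B2=E, B4=T, B4=F, B5=T
input #6 (r=-1, w=0, z=0): events B2->E, B1->F, B4->F, B5->F, B6->F, B7->T; covers B1=F, B2=E, B4=F, B5=F, B6=F, B7=T
input #7 (r=-1, w=-1, z=2): events B2->E, B1->T, B3->T, B2->E, B1->T, B3->T, B2->E, B1->T, B3->T, B2->E, B1->T, B3->T, B2->E, B1->T, ...; covers B1=T, B1=F, B2=S, B2=E, B3=T, B4=F, B5=F, B6=F, B7=T
input #8 (r=3, w=0, z=1): events B2->E, B1->F, B4->T, B4->T, B4->F, B5->F, B6->F, B7->F; covers B1=F, B2=E, B4=T, B4=F, B5=F, B6=F, B7=F
input #9 (r=1, w=-2, z=0): events B2->E, B1->F, B4->T, B4->F, B5->F, B6->F, B7->T; covers B1=F, B2=E, B4=T, B4=F, B5=F, B6=F, B7=T
pool-wide coverage (13 outcomes): B1=T, B1=F, B2=S, B2=E, B3=T, B4=T, B4=F, B5=T, B5=F, B6=T, B6=F, B7=T, B7=F
size 1 is not enough: best union over all size-1 subsets is 9/13
size 2 is not enough: best union over all size-2 subsets is 11/13
size 3 is not enough: best union over all size-3 subsets is 12/13
inputs {1, 2, 3, 8} (size 4) cover everything; no size-4 subset with a lexicographically smaller index list covers all 13

Answer: 4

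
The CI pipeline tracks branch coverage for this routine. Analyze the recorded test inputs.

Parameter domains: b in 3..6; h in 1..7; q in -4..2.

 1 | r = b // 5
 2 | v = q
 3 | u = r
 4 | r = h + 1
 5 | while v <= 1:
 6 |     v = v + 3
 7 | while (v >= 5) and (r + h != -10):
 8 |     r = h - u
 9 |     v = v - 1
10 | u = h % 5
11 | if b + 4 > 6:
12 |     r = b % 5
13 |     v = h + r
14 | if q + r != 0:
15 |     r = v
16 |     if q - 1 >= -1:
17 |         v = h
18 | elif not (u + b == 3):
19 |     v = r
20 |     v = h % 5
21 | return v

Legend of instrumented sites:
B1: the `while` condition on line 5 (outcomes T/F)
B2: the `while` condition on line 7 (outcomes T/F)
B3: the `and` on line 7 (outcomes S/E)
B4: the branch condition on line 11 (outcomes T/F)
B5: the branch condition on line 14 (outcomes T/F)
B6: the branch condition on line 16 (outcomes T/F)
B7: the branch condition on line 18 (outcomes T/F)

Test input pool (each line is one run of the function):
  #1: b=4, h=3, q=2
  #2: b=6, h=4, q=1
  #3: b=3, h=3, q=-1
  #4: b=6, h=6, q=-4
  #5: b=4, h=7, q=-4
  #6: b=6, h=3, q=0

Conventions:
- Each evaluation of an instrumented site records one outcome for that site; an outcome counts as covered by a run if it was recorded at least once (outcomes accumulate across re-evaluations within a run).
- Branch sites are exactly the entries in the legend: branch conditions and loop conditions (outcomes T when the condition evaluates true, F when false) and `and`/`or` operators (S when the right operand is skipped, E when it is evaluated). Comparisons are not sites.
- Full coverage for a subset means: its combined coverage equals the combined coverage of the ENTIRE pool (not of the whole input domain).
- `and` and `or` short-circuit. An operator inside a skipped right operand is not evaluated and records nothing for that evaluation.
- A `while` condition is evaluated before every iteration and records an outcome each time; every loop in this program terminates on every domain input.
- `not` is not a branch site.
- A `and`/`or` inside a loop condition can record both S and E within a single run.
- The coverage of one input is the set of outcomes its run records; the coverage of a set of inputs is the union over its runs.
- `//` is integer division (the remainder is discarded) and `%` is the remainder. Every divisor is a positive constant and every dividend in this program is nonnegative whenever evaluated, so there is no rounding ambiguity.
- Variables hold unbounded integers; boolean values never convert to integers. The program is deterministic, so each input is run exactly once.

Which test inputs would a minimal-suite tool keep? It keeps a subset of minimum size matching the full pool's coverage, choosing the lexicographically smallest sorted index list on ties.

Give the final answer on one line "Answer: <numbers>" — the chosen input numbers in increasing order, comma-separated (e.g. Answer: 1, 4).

#1 (b=4, h=3, q=2) -> covered: B1=F, B2=F, B3=S, B4=T, B5=T, B6=T
#2 (b=6, h=4, q=1) -> covered: B1=T, B1=F, B2=F, B3=S, B4=T, B5=T, B6=T
#3 (b=3, h=3, q=-1) -> covered: B1=T, B1=F, B2=F, B3=S, B4=T, B5=T, B6=F
#4 (b=6, h=6, q=-4) -> covered: B1=T, B1=F, B2=F, B3=S, B4=T, B5=T, B6=F
#5 (b=4, h=7, q=-4) -> covered: B1=T, B1=F, B2=F, B3=S, B4=T, B5=F, B7=T
#6 (b=6, h=3, q=0) -> covered: B1=T, B1=F, B2=F, B3=S, B4=T, B5=T, B6=T
together the pool reaches 10 outcomes: B1=T, B1=F, B2=F, B3=S, B4=T, B5=T, B5=F, B6=T, B6=F, B7=T
size 1 is not enough: best union over all size-1 subsets is 7/10
size 2 is not enough: best union over all size-2 subsets is 9/10
inputs {1, 3, 5} (size 3) cover everything; no size-3 subset with a lexicographically smaller index list covers all 10

Answer: 1, 3, 5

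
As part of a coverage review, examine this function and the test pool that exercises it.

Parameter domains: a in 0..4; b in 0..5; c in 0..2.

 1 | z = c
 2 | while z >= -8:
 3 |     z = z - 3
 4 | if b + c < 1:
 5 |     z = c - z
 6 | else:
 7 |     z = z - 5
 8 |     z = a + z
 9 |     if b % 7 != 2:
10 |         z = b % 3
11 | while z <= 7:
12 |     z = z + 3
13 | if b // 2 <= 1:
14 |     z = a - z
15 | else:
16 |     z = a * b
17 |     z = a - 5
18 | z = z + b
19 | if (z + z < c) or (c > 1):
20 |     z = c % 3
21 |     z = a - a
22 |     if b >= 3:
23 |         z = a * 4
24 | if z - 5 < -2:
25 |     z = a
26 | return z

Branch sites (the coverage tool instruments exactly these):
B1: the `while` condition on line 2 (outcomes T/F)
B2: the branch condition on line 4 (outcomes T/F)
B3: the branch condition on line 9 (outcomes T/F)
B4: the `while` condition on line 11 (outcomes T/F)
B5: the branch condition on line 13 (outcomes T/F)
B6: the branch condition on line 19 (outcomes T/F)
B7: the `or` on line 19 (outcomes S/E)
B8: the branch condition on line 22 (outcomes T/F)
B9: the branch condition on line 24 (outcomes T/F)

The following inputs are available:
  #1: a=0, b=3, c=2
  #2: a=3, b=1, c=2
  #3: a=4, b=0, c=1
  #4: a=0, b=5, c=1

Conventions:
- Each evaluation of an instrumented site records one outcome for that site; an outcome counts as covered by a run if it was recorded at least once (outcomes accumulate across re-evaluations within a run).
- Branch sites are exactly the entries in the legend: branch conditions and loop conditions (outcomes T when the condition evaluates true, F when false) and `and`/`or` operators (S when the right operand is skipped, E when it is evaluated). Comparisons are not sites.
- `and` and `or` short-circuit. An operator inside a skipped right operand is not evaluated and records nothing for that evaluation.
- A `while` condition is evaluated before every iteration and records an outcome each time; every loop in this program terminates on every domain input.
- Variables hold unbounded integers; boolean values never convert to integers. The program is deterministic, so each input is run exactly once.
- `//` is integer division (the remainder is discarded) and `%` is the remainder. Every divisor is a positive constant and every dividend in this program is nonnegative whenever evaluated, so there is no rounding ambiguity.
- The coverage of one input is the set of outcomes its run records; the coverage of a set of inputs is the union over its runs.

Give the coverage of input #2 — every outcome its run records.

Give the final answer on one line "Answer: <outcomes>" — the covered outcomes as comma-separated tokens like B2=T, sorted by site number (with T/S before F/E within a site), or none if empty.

Simulating input #2 (a=3, b=1, c=2) step by step:
  B1->T, B1->T, B1->T, B1->T, B1->F, B2->F, B3->T, B4->T, B4->T, B4->T
  B4->F, B5->T, B7->S, B6->T, B8->F, B9->T
distinct outcomes covered: B1=T, B1=F, B2=F, B3=T, B4=T, B4=F, B5=T, B6=T, B7=S, B8=F, B9=T

Answer: B1=T, B1=F, B2=F, B3=T, B4=T, B4=F, B5=T, B6=T, B7=S, B8=F, B9=T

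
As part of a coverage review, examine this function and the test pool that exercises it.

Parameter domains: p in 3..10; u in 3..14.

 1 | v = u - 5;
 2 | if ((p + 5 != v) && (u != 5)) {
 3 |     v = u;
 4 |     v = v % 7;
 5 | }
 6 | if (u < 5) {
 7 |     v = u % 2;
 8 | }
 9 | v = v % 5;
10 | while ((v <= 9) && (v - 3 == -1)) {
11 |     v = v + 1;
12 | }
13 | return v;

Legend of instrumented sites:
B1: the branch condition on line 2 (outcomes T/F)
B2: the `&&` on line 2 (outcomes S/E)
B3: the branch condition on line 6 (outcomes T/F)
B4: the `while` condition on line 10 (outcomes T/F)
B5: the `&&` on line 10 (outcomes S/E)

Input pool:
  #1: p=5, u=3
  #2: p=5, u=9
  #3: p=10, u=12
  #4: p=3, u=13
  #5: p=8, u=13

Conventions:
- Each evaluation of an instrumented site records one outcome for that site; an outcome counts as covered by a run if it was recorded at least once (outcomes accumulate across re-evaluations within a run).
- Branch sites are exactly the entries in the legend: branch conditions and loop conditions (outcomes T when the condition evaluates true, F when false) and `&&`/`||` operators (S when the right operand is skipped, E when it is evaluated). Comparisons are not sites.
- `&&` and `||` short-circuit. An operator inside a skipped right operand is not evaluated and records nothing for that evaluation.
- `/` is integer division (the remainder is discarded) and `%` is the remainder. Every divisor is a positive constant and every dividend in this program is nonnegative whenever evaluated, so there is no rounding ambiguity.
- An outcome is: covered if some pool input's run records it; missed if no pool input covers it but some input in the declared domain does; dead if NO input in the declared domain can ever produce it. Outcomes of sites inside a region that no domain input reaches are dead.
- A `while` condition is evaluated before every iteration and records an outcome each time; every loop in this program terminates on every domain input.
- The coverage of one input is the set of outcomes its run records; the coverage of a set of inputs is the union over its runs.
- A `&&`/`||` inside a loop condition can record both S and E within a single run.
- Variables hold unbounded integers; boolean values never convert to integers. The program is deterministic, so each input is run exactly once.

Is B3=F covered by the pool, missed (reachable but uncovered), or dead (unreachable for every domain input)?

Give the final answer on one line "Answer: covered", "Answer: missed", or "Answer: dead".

B3=F is recorded by pool input(s) 2, 3, 4, 5 -> covered

Answer: covered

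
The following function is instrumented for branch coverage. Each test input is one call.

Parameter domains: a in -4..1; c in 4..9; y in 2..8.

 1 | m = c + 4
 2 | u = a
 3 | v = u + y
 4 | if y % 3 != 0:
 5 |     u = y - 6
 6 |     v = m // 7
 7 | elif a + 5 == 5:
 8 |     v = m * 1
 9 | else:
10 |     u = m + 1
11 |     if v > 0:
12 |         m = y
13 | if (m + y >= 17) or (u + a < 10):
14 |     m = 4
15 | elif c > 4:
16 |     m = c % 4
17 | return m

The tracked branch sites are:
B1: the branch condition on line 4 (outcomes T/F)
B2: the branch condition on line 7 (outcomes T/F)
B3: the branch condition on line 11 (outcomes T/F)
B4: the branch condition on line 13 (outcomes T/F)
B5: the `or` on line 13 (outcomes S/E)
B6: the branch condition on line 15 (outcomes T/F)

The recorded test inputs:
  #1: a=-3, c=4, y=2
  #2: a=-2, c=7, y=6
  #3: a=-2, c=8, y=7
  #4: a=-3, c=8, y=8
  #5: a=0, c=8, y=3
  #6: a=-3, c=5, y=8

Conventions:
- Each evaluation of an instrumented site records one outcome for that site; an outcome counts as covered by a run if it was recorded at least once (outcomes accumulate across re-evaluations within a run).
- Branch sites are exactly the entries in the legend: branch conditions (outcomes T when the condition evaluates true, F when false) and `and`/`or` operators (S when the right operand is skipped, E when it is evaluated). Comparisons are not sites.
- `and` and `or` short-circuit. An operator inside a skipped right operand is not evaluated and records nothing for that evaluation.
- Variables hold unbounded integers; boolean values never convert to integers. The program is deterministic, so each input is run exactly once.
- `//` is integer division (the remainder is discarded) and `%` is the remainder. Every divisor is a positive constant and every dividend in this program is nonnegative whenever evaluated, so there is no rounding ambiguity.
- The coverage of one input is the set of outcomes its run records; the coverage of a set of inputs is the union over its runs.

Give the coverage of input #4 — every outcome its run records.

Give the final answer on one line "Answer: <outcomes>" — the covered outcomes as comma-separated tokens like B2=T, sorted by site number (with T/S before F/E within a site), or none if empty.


Tracing the run of input #4 (a=-3, c=8, y=8):
  B1->T, B5->S, B4->T
collecting distinct outcomes: B1=T, B4=T, B5=S
Answer: B1=T, B4=T, B5=S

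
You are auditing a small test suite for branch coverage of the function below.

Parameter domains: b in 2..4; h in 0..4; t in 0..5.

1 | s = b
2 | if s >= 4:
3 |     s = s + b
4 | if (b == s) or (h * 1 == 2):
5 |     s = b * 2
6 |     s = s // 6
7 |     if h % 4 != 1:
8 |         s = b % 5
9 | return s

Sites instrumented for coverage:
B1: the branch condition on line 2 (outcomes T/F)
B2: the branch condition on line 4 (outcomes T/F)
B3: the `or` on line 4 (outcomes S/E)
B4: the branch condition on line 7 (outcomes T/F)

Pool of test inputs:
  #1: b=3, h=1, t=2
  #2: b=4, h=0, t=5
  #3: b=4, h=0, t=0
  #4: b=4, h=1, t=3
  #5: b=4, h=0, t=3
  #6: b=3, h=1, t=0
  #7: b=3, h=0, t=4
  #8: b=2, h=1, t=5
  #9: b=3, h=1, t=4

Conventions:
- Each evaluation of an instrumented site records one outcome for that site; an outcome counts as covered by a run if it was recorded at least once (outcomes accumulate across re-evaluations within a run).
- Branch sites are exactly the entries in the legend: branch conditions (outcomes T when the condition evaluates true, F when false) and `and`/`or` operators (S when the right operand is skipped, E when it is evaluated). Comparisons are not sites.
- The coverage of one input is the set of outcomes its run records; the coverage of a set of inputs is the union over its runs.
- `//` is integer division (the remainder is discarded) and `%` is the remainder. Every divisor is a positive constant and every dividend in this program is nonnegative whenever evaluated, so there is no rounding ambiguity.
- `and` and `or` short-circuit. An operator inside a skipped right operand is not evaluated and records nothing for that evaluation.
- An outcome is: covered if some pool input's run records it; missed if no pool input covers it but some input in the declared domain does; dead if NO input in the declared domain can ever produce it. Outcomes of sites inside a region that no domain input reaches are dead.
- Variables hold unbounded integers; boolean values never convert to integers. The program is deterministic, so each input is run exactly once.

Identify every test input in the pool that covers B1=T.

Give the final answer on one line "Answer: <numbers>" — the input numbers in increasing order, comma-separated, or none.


input #1 (b=3, h=1, t=2): does not produce B1=T
input #2 (b=4, h=0, t=5): produces B1=T
input #3 (b=4, h=0, t=0): produces B1=T
input #4 (b=4, h=1, t=3): produces B1=T
input #5 (b=4, h=0, t=3): produces B1=T
input #6 (b=3, h=1, t=0): does not produce B1=T
input #7 (b=3, h=0, t=4): does not produce B1=T
input #8 (b=2, h=1, t=5): does not produce B1=T
input #9 (b=3, h=1, t=4): does not produce B1=T
Answer: 2, 3, 4, 5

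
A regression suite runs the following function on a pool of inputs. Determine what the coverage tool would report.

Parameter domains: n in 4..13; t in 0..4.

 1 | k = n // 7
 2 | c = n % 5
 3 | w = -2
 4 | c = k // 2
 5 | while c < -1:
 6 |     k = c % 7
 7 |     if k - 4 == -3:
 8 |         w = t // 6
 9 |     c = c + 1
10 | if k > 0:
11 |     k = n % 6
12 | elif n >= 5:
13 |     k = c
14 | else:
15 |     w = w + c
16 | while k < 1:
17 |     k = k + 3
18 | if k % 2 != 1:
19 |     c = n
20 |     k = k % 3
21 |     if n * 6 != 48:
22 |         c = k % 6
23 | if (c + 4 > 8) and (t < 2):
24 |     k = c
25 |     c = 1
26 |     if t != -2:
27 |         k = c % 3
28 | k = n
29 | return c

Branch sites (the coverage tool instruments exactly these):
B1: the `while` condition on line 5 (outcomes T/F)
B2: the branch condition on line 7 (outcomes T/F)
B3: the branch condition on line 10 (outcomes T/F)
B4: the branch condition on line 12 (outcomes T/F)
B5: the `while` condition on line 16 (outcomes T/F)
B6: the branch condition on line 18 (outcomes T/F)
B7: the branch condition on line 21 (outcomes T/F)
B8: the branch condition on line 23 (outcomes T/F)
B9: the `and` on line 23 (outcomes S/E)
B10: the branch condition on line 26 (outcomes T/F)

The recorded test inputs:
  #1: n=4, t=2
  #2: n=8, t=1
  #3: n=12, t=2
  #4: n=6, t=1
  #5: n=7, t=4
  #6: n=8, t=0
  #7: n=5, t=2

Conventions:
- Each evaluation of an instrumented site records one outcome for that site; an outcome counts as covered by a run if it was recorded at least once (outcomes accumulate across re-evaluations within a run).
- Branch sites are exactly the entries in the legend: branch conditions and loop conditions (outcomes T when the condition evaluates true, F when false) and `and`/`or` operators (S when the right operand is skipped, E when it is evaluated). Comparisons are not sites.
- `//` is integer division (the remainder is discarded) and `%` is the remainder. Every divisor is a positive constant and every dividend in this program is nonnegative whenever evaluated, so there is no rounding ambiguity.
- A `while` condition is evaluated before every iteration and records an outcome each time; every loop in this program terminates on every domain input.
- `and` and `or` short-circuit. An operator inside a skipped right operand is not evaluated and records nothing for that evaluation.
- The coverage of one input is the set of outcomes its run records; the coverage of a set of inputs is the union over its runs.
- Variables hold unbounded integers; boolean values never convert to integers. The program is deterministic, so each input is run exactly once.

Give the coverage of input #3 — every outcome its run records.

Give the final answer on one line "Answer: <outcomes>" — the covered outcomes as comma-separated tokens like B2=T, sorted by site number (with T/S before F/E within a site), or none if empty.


Running input #3 (n=12, t=2), event by event:
  B1->F, B3->T, B5->T, B5->F, B6->F, B9->S, B8->F
collecting distinct outcomes: B1=F, B3=T, B5=T, B5=F, B6=F, B8=F, B9=S
Answer: B1=F, B3=T, B5=T, B5=F, B6=F, B8=F, B9=S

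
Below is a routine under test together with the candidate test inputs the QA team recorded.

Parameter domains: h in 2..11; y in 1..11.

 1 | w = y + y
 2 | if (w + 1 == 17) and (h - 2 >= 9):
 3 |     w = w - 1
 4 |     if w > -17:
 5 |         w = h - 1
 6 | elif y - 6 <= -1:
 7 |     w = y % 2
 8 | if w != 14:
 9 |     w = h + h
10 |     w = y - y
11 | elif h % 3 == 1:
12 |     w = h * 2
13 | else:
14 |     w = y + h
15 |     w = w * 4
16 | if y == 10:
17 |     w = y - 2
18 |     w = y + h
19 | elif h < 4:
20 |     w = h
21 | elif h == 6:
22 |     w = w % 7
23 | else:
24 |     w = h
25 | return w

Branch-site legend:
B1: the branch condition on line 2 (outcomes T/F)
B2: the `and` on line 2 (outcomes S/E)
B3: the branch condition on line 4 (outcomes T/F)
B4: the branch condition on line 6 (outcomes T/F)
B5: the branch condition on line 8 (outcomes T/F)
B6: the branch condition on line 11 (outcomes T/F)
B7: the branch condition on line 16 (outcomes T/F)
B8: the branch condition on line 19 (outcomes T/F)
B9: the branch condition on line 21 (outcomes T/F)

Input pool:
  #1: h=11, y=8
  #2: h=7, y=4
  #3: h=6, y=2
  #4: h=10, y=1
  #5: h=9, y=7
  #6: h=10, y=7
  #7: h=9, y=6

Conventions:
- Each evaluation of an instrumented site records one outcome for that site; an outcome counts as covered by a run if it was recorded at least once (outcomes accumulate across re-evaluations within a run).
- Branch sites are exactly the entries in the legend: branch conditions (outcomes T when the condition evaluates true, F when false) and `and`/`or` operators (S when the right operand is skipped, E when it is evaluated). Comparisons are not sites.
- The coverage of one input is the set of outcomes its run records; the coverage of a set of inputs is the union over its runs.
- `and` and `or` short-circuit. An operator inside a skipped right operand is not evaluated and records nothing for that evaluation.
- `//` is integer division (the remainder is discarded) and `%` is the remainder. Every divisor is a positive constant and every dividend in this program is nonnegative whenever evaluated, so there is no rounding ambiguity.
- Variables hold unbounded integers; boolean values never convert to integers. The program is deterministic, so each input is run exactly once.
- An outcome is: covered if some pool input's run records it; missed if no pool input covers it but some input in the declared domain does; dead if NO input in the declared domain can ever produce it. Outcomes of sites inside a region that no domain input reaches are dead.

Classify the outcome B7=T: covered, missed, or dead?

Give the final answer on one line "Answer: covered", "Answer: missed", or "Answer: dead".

no pool input records B7=T
but domain input (h=2, y=10) does record it -> reachable, so missed

Answer: missed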